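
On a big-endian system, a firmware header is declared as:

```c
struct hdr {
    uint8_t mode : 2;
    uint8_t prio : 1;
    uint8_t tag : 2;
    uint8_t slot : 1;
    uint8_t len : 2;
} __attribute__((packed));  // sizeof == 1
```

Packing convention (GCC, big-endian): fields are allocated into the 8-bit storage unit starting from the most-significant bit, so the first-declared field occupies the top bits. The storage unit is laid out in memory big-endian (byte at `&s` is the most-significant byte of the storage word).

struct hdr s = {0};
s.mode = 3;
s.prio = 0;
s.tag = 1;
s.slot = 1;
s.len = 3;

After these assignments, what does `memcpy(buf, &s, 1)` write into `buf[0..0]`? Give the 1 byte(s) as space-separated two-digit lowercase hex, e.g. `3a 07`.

mode:2 = 3 → 0x3 << 6 → word 0xc0
prio:1 = 0 → 0x0 << 5 → word 0xc0
tag:2 = 1 → 0x1 << 3 → word 0xc8
slot:1 = 1 → 0x1 << 2 → word 0xcc
len:2 = 3 → 0x3 << 0 → word 0xcf
word = 0xcf → big-endian bytes:
  [0]=0xcf

cf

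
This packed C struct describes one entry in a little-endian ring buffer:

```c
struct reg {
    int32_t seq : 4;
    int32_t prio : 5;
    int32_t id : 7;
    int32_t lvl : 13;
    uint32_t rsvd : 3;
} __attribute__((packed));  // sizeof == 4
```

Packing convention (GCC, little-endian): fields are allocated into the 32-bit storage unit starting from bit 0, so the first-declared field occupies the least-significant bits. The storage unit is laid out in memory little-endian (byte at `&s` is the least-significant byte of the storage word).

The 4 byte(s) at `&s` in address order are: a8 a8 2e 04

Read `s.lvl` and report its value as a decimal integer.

1070

[0]=0xa8 [1]=0xa8 [2]=0x2e [3]=0x04 (little-endian) → word 0x042ea8a8
seq [0+:4] = (word>>0) & 0xf = 8
prio [4+:5] = (word>>4) & 0x1f = 10
id [9+:7] = (word>>9) & 0x7f = 84
lvl [16+:13] = (word>>16) & 0x1fff = 1070  ←
rsvd [29+:3] = (word>>29) & 0x7 = 0
lvl signed 13b, MSB=0: value = 1070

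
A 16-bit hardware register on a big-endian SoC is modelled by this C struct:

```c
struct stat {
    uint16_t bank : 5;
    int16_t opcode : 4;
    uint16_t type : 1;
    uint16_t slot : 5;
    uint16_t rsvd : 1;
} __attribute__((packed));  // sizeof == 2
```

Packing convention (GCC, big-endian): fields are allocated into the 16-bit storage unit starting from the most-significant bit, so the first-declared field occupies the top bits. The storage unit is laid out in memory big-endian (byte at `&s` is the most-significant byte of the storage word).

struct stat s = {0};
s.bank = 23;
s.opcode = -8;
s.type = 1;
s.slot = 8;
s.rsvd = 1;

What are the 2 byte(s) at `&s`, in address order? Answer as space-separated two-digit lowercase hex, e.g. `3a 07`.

bank (5b) val=23 bits=0x17 at bit 11: 0xb800
opcode (4b) val=-8 bits=0x8 at bit 7: 0xbc00
type (1b) val=1 bits=0x1 at bit 6: 0xbc40
slot (5b) val=8 bits=0x8 at bit 1: 0xbc50
rsvd (1b) val=1 bits=0x1 at bit 0: 0xbc51
word = 0xbc51 → big-endian bytes:
  [0]=0xbc  [1]=0x51

bc 51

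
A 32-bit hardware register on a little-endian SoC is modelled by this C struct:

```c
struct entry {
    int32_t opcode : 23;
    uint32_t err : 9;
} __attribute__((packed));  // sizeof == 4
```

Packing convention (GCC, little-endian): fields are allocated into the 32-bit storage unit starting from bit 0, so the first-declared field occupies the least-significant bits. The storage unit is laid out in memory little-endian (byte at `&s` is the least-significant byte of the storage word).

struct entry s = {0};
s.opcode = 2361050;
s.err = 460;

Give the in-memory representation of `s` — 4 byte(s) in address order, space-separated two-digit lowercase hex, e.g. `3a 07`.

da 06 24 e6

opcode:23 = 2361050 → 0x2406da << 0 → word 0x002406da
err:9 = 460 → 0x1cc << 23 → word 0xe62406da
word = 0xe62406da → little-endian bytes:
  [0]=0xda  [1]=0x06  [2]=0x24  [3]=0xe6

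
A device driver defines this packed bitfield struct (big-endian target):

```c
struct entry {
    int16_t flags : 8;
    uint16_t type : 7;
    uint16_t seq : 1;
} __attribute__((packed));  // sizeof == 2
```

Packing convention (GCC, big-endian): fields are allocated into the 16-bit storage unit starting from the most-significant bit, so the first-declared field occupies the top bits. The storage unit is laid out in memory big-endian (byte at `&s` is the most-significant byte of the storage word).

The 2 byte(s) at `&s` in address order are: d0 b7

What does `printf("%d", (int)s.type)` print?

91

[0]=0xd0 [1]=0xb7 (big-endian) → word 0xd0b7
flags:8 @ bit 8 → (0xd0b7>>8)&0xff = 0xd0
type:7 @ bit 1 → (0xd0b7>>1)&0x7f = 0x5b  ←
seq:1 @ bit 0 → (0xd0b7>>0)&0x1 = 0x1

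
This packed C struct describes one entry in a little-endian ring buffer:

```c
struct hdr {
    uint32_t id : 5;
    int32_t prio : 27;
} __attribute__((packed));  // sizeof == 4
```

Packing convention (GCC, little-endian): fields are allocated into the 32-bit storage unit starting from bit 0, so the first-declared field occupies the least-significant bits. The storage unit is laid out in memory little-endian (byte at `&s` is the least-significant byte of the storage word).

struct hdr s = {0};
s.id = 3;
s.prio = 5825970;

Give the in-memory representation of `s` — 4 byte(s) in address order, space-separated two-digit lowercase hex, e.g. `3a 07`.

id (5b) val=3 bits=0x3 at bit 0: 0x00000003
prio (27b) val=5825970 bits=0x58e5b2 at bit 5: 0x0b1cb643
word = 0x0b1cb643 → little-endian bytes:
  [0]=0x43  [1]=0xb6  [2]=0x1c  [3]=0x0b

43 b6 1c 0b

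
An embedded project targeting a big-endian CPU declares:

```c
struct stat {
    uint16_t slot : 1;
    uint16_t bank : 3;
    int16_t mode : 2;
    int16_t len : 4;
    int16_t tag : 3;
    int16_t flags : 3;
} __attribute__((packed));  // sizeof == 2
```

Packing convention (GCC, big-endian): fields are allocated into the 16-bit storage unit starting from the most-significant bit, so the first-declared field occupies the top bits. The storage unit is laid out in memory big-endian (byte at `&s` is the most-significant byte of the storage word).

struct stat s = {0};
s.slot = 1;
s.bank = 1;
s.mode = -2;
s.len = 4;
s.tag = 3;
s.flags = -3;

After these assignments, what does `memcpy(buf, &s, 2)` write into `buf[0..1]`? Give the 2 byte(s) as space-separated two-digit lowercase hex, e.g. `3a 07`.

slot (1b) val=1 bits=0x1 at bit 15: 0x8000
bank (3b) val=1 bits=0x1 at bit 12: 0x9000
mode (2b) val=-2 bits=0x2 at bit 10: 0x9800
len (4b) val=4 bits=0x4 at bit 6: 0x9900
tag (3b) val=3 bits=0x3 at bit 3: 0x9918
flags (3b) val=-3 bits=0x5 at bit 0: 0x991d
word = 0x991d → big-endian bytes:
  [0]=0x99  [1]=0x1d

99 1d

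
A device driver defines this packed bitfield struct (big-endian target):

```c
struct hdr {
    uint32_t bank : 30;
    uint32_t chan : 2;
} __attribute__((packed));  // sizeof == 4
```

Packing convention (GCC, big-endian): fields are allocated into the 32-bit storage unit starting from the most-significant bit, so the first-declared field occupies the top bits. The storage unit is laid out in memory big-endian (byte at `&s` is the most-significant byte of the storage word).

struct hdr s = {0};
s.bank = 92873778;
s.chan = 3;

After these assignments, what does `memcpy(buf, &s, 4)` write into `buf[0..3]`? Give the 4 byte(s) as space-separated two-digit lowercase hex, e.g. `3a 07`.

16 24 90 cb

bank (30b) val=92873778 bits=0x5892432 at bit 2: 0x162490c8
chan (2b) val=3 bits=0x3 at bit 0: 0x162490cb
word = 0x162490cb → big-endian bytes:
  [0]=0x16  [1]=0x24  [2]=0x90  [3]=0xcb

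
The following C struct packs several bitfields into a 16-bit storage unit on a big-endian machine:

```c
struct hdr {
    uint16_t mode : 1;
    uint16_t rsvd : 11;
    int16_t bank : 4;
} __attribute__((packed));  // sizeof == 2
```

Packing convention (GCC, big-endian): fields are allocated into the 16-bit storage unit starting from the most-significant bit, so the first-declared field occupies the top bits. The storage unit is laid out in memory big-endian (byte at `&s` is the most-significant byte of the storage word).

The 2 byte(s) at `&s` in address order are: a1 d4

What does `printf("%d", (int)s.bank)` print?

4

[0]=0xa1 [1]=0xd4 (big-endian) → word 0xa1d4
mode [15+:1] = (word>>15) & 0x1 = 1
rsvd [4+:11] = (word>>4) & 0x7ff = 541
bank [0+:4] = (word>>0) & 0xf = 4  ←
bank signed 4b, MSB=0: value = 4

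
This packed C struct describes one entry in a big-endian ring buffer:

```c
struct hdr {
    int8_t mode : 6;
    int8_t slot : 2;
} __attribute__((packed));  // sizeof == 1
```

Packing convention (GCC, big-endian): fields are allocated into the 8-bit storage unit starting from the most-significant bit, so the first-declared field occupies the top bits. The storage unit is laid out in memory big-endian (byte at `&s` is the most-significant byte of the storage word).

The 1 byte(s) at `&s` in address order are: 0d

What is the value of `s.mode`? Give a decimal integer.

[0]=0x0d (big-endian) → word 0x0d
mode:6 @ bit 2 → (0x0d>>2)&0x3f = 0x3  ←
slot:2 @ bit 0 → (0x0d>>0)&0x3 = 0x1
mode signed 6b, MSB=0: value = 3

3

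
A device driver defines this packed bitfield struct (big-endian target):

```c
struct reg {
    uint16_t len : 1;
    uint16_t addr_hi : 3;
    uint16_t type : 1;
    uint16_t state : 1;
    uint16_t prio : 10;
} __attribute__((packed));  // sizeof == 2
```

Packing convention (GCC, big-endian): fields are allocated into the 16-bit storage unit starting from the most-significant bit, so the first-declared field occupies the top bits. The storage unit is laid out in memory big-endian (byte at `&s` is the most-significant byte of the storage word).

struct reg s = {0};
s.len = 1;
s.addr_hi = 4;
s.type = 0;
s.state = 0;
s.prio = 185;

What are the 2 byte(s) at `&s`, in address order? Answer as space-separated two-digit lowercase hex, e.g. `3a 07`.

c0 b9

len (1b) val=1 bits=0x1 at bit 15: 0x8000
addr_hi (3b) val=4 bits=0x4 at bit 12: 0xc000
type (1b) val=0 bits=0x0 at bit 11: 0xc000
state (1b) val=0 bits=0x0 at bit 10: 0xc000
prio (10b) val=185 bits=0xb9 at bit 0: 0xc0b9
word = 0xc0b9 → big-endian bytes:
  [0]=0xc0  [1]=0xb9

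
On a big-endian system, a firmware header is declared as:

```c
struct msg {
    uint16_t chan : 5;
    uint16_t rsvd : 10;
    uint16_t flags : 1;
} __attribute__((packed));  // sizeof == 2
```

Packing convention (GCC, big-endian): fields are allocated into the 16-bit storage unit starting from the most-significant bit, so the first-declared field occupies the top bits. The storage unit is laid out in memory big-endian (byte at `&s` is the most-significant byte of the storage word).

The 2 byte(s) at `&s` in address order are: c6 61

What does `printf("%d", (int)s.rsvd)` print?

816

[0]=0xc6 [1]=0x61 (big-endian) → word 0xc661
chan:5 @ bit 11 → (0xc661>>11)&0x1f = 0x18
rsvd:10 @ bit 1 → (0xc661>>1)&0x3ff = 0x330  ←
flags:1 @ bit 0 → (0xc661>>0)&0x1 = 0x1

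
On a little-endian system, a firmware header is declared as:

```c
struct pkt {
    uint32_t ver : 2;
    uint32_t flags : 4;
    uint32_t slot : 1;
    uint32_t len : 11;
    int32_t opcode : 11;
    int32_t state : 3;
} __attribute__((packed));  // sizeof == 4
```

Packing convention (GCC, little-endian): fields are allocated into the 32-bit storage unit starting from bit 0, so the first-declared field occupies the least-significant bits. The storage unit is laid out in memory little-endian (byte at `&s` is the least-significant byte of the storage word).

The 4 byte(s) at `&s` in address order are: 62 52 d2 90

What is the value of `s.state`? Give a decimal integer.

[0]=0x62 [1]=0x52 [2]=0xd2 [3]=0x90 (little-endian) → word 0x90d25262
ver [0+:2] = (word>>0) & 0x3 = 2
flags [2+:4] = (word>>2) & 0xf = 8
slot [6+:1] = (word>>6) & 0x1 = 1
len [7+:11] = (word>>7) & 0x7ff = 1188
opcode [18+:11] = (word>>18) & 0x7ff = 1076
state [29+:3] = (word>>29) & 0x7 = 4  ←
state signed 3b, MSB=1: 4 - 8 = -4

-4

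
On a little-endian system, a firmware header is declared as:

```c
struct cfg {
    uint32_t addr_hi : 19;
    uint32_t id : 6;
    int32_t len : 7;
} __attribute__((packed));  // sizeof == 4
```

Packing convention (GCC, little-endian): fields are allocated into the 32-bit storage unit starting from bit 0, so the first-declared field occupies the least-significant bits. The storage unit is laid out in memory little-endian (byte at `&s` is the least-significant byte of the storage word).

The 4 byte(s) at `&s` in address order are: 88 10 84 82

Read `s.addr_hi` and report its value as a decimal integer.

[0]=0x88 [1]=0x10 [2]=0x84 [3]=0x82 (little-endian) → word 0x82841088
addr_hi [0+:19] = (word>>0) & 0x7ffff = 266376  ←
id [19+:6] = (word>>19) & 0x3f = 16
len [25+:7] = (word>>25) & 0x7f = 65

266376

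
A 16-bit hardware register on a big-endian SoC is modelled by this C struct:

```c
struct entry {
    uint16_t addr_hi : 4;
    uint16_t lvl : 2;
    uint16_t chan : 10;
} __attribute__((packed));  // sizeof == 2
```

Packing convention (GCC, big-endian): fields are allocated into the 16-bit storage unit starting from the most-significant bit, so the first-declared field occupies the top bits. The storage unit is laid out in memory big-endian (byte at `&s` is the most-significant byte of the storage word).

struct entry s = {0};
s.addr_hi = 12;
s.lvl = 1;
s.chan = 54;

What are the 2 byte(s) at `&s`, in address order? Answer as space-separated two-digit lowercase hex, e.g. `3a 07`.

c4 36

addr_hi:4 = 12 → 0xc << 12 → word 0xc000
lvl:2 = 1 → 0x1 << 10 → word 0xc400
chan:10 = 54 → 0x36 << 0 → word 0xc436
word = 0xc436 → big-endian bytes:
  [0]=0xc4  [1]=0x36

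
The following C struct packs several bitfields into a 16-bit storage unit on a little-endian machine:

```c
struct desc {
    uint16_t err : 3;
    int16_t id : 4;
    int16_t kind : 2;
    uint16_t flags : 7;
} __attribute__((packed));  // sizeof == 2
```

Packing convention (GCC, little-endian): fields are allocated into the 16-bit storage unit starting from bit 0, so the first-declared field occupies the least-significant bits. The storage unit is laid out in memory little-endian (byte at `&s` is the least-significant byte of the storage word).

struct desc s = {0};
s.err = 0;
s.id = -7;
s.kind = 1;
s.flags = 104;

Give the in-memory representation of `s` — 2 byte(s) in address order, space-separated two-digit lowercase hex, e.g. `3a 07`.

[0+:3] err=0 & 0x7 = 0x0; word=0x0000
[3+:4] id=-7 & 0xf = 0x9; word=0x0048
[7+:2] kind=1 & 0x3 = 0x1; word=0x00c8
[9+:7] flags=104 & 0x7f = 0x68; word=0xd0c8
word = 0xd0c8 → little-endian bytes:
  [0]=0xc8  [1]=0xd0

c8 d0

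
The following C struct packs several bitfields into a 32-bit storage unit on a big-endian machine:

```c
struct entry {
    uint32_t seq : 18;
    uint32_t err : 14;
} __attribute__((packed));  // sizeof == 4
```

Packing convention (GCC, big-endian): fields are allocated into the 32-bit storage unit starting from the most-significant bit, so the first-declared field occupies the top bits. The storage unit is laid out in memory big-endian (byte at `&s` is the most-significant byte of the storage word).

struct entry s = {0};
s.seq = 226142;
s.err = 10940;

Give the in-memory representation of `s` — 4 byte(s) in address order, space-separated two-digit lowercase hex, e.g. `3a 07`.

seq:18 = 226142 → 0x3735e << 14 → word 0xdcd78000
err:14 = 10940 → 0x2abc << 0 → word 0xdcd7aabc
word = 0xdcd7aabc → big-endian bytes:
  [0]=0xdc  [1]=0xd7  [2]=0xaa  [3]=0xbc

dc d7 aa bc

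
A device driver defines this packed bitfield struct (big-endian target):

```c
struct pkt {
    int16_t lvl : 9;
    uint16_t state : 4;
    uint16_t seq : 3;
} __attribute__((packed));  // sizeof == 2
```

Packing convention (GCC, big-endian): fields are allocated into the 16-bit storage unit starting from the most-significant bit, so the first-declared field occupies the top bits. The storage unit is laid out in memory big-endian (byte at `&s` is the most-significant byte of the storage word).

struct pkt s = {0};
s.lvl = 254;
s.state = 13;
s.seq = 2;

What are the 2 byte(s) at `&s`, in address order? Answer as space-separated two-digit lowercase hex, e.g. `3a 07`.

lvl (9b) val=254 bits=0xfe at bit 7: 0x7f00
state (4b) val=13 bits=0xd at bit 3: 0x7f68
seq (3b) val=2 bits=0x2 at bit 0: 0x7f6a
word = 0x7f6a → big-endian bytes:
  [0]=0x7f  [1]=0x6a

7f 6a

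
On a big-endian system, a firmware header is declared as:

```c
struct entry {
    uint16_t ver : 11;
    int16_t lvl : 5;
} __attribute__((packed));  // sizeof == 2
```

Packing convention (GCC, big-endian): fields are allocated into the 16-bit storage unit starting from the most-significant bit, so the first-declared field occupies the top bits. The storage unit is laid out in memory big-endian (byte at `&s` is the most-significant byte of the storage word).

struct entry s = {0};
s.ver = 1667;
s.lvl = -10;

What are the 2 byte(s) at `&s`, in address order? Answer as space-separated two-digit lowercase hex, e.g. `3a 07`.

d0 76

[5+:11] ver=1667 & 0x7ff = 0x683; word=0xd060
[0+:5] lvl=-10 & 0x1f = 0x16; word=0xd076
word = 0xd076 → big-endian bytes:
  [0]=0xd0  [1]=0x76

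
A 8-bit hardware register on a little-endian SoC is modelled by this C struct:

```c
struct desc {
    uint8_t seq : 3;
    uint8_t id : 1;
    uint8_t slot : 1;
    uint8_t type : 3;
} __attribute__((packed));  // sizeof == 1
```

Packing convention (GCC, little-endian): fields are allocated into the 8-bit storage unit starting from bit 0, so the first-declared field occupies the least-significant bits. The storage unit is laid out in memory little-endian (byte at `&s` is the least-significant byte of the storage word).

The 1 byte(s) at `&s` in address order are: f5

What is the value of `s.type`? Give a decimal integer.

[0]=0xf5 (little-endian) → word 0xf5
seq [0+:3] = (word>>0) & 0x7 = 5
id [3+:1] = (word>>3) & 0x1 = 0
slot [4+:1] = (word>>4) & 0x1 = 1
type [5+:3] = (word>>5) & 0x7 = 7  ←

7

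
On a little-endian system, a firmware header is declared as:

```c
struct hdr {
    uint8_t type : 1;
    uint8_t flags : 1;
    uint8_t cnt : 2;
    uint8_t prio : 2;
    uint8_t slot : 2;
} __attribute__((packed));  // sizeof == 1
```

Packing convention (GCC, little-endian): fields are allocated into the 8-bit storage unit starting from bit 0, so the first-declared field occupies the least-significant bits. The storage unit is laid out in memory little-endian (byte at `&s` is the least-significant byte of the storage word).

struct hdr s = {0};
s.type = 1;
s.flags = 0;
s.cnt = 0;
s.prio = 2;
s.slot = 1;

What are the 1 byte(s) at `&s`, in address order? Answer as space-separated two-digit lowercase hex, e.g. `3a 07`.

61

[0+:1] type=1 & 0x1 = 0x1; word=0x01
[1+:1] flags=0 & 0x1 = 0x0; word=0x01
[2+:2] cnt=0 & 0x3 = 0x0; word=0x01
[4+:2] prio=2 & 0x3 = 0x2; word=0x21
[6+:2] slot=1 & 0x3 = 0x1; word=0x61
word = 0x61 → little-endian bytes:
  [0]=0x61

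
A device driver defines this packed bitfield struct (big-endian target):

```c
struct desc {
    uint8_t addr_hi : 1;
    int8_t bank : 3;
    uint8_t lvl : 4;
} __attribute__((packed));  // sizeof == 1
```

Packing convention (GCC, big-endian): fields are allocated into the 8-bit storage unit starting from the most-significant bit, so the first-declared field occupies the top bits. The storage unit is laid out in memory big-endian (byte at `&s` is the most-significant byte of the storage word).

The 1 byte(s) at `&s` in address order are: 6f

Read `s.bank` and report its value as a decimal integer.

[0]=0x6f (big-endian) → word 0x6f
addr_hi [7+:1] = (word>>7) & 0x1 = 0
bank [4+:3] = (word>>4) & 0x7 = 6  ←
lvl [0+:4] = (word>>0) & 0xf = 15
bank signed 3b, MSB=1: 6 - 8 = -2

-2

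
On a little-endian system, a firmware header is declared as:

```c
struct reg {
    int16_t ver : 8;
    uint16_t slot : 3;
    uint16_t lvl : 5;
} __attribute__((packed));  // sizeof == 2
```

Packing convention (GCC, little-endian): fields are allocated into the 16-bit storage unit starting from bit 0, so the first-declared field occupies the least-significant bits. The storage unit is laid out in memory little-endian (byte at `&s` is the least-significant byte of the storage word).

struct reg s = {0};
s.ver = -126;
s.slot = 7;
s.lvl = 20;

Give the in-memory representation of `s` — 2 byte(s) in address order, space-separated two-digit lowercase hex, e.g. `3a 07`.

82 a7

ver:8 = -126 → 0x82 << 0 → word 0x0082
slot:3 = 7 → 0x7 << 8 → word 0x0782
lvl:5 = 20 → 0x14 << 11 → word 0xa782
word = 0xa782 → little-endian bytes:
  [0]=0x82  [1]=0xa7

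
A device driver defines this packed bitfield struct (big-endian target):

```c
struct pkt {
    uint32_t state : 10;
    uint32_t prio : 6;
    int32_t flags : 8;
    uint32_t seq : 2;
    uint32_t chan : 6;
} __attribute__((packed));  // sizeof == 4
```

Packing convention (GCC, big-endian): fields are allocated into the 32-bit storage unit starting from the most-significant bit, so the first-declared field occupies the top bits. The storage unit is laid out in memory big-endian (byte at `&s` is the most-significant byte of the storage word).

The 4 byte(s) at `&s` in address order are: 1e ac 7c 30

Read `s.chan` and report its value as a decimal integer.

[0]=0x1e [1]=0xac [2]=0x7c [3]=0x30 (big-endian) → word 0x1eac7c30
state:10 @ bit 22 → (0x1eac7c30>>22)&0x3ff = 0x7a
prio:6 @ bit 16 → (0x1eac7c30>>16)&0x3f = 0x2c
flags:8 @ bit 8 → (0x1eac7c30>>8)&0xff = 0x7c
seq:2 @ bit 6 → (0x1eac7c30>>6)&0x3 = 0x0
chan:6 @ bit 0 → (0x1eac7c30>>0)&0x3f = 0x30  ←

48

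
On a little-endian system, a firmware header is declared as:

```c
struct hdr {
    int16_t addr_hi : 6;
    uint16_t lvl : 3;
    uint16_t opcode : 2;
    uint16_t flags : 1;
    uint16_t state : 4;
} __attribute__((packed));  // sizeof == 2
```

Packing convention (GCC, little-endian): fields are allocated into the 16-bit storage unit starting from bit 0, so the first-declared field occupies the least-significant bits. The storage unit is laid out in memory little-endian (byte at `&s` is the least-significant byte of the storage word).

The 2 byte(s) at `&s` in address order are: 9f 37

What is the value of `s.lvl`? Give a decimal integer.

6

[0]=0x9f [1]=0x37 (little-endian) → word 0x379f
addr_hi [0+:6] = (word>>0) & 0x3f = 31
lvl [6+:3] = (word>>6) & 0x7 = 6  ←
opcode [9+:2] = (word>>9) & 0x3 = 3
flags [11+:1] = (word>>11) & 0x1 = 0
state [12+:4] = (word>>12) & 0xf = 3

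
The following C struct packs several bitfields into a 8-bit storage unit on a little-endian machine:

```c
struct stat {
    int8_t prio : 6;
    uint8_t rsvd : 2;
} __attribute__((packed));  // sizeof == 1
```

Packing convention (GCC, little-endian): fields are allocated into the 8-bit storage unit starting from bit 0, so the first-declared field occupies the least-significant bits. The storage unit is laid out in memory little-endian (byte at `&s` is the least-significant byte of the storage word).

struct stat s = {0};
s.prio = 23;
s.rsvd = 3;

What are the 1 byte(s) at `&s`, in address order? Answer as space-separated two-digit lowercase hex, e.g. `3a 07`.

d7

[0+:6] prio=23 & 0x3f = 0x17; word=0x17
[6+:2] rsvd=3 & 0x3 = 0x3; word=0xd7
word = 0xd7 → little-endian bytes:
  [0]=0xd7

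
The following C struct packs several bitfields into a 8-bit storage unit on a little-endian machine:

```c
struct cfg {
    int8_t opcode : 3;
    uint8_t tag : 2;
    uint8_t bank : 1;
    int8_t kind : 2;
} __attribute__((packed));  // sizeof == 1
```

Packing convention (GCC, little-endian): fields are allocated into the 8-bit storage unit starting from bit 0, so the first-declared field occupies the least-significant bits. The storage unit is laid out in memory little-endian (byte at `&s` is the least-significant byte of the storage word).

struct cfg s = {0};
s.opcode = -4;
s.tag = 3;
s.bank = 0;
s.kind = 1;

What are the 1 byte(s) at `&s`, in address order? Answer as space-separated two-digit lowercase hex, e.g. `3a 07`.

[0+:3] opcode=-4 & 0x7 = 0x4; word=0x04
[3+:2] tag=3 & 0x3 = 0x3; word=0x1c
[5+:1] bank=0 & 0x1 = 0x0; word=0x1c
[6+:2] kind=1 & 0x3 = 0x1; word=0x5c
word = 0x5c → little-endian bytes:
  [0]=0x5c

5c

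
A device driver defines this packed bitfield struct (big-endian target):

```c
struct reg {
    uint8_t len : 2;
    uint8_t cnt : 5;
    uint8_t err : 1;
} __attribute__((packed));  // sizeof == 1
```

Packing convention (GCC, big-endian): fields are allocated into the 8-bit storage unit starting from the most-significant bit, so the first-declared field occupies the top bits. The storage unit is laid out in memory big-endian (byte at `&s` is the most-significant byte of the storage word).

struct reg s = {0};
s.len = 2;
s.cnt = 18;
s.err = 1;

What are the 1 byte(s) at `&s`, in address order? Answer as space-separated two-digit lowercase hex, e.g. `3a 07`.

a5

[6+:2] len=2 & 0x3 = 0x2; word=0x80
[1+:5] cnt=18 & 0x1f = 0x12; word=0xa4
[0+:1] err=1 & 0x1 = 0x1; word=0xa5
word = 0xa5 → big-endian bytes:
  [0]=0xa5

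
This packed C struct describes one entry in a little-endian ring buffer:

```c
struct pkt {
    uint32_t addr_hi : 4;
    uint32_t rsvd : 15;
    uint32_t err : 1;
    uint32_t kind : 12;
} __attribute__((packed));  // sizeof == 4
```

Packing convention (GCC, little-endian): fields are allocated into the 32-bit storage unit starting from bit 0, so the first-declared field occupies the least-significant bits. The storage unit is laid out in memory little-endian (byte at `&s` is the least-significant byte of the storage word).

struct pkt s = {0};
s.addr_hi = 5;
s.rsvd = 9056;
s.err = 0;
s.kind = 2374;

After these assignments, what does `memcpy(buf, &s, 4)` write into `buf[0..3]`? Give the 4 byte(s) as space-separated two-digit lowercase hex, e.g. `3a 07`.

addr_hi (4b) val=5 bits=0x5 at bit 0: 0x00000005
rsvd (15b) val=9056 bits=0x2360 at bit 4: 0x00023605
err (1b) val=0 bits=0x0 at bit 19: 0x00023605
kind (12b) val=2374 bits=0x946 at bit 20: 0x94623605
word = 0x94623605 → little-endian bytes:
  [0]=0x05  [1]=0x36  [2]=0x62  [3]=0x94

05 36 62 94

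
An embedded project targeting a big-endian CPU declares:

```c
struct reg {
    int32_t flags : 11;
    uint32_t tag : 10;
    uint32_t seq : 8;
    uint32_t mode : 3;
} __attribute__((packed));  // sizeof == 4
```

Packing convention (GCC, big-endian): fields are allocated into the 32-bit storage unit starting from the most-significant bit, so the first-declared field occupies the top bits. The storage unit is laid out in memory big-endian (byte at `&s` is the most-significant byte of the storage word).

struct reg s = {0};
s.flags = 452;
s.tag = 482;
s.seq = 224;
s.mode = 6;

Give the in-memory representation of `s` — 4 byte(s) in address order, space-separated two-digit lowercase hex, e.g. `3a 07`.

38 8f 17 06

flags:11 = 452 → 0x1c4 << 21 → word 0x38800000
tag:10 = 482 → 0x1e2 << 11 → word 0x388f1000
seq:8 = 224 → 0xe0 << 3 → word 0x388f1700
mode:3 = 6 → 0x6 << 0 → word 0x388f1706
word = 0x388f1706 → big-endian bytes:
  [0]=0x38  [1]=0x8f  [2]=0x17  [3]=0x06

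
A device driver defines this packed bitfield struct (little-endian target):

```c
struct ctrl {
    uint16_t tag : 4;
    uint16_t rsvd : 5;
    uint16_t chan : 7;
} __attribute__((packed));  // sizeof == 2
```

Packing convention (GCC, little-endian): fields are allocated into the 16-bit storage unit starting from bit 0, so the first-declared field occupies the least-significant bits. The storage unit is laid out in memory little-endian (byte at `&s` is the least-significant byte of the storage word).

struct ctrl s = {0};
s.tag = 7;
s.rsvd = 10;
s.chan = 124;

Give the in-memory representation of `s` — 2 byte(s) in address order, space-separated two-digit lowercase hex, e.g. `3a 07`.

a7 f8

tag (4b) val=7 bits=0x7 at bit 0: 0x0007
rsvd (5b) val=10 bits=0xa at bit 4: 0x00a7
chan (7b) val=124 bits=0x7c at bit 9: 0xf8a7
word = 0xf8a7 → little-endian bytes:
  [0]=0xa7  [1]=0xf8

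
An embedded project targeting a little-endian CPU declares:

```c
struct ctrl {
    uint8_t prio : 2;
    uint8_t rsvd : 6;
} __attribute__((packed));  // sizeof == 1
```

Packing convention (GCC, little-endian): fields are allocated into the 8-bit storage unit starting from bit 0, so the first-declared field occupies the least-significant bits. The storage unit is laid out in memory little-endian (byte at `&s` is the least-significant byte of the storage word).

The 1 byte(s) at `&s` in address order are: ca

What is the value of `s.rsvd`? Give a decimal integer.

50

[0]=0xca (little-endian) → word 0xca
prio:2 @ bit 0 → (0xca>>0)&0x3 = 0x2
rsvd:6 @ bit 2 → (0xca>>2)&0x3f = 0x32  ←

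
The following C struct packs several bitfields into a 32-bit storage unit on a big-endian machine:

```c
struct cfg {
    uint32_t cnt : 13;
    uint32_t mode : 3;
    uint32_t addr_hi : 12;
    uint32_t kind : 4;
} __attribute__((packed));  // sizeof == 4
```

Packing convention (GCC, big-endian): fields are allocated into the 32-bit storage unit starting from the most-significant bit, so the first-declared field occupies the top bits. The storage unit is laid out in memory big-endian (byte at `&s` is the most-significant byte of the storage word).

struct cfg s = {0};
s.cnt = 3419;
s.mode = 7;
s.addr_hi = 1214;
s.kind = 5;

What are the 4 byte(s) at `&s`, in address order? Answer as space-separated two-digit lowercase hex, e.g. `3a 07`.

[19+:13] cnt=3419 & 0x1fff = 0xd5b; word=0x6ad80000
[16+:3] mode=7 & 0x7 = 0x7; word=0x6adf0000
[4+:12] addr_hi=1214 & 0xfff = 0x4be; word=0x6adf4be0
[0+:4] kind=5 & 0xf = 0x5; word=0x6adf4be5
word = 0x6adf4be5 → big-endian bytes:
  [0]=0x6a  [1]=0xdf  [2]=0x4b  [3]=0xe5

6a df 4b e5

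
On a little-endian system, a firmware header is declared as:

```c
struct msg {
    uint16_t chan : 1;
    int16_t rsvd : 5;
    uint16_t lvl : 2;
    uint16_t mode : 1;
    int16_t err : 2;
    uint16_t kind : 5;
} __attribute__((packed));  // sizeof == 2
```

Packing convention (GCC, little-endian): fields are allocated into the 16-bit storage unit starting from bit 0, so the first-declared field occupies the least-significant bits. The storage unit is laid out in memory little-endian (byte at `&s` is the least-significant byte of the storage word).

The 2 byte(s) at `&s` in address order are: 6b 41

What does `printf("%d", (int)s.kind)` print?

8

[0]=0x6b [1]=0x41 (little-endian) → word 0x416b
chan [0+:1] = (word>>0) & 0x1 = 1
rsvd [1+:5] = (word>>1) & 0x1f = 21
lvl [6+:2] = (word>>6) & 0x3 = 1
mode [8+:1] = (word>>8) & 0x1 = 1
err [9+:2] = (word>>9) & 0x3 = 0
kind [11+:5] = (word>>11) & 0x1f = 8  ←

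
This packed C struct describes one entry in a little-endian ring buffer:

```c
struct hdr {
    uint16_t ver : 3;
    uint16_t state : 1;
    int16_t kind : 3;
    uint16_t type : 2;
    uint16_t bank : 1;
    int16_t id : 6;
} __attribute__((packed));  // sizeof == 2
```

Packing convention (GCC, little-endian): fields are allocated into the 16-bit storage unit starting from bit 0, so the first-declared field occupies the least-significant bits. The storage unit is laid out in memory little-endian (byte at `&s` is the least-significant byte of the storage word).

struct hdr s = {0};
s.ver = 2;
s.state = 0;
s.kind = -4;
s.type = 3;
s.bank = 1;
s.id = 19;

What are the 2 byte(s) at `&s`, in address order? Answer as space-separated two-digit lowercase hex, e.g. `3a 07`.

ver:3 = 2 → 0x2 << 0 → word 0x0002
state:1 = 0 → 0x0 << 3 → word 0x0002
kind:3 = -4 → 0x4 << 4 → word 0x0042
type:2 = 3 → 0x3 << 7 → word 0x01c2
bank:1 = 1 → 0x1 << 9 → word 0x03c2
id:6 = 19 → 0x13 << 10 → word 0x4fc2
word = 0x4fc2 → little-endian bytes:
  [0]=0xc2  [1]=0x4f

c2 4f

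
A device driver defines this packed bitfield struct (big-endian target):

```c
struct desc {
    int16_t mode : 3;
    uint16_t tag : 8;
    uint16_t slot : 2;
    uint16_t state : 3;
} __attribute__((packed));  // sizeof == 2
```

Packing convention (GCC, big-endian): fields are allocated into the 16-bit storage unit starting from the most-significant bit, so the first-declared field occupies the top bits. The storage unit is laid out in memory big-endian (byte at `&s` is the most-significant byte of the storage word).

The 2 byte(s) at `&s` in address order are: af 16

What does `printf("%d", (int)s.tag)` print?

120

[0]=0xaf [1]=0x16 (big-endian) → word 0xaf16
mode [13+:3] = (word>>13) & 0x7 = 5
tag [5+:8] = (word>>5) & 0xff = 120  ←
slot [3+:2] = (word>>3) & 0x3 = 2
state [0+:3] = (word>>0) & 0x7 = 6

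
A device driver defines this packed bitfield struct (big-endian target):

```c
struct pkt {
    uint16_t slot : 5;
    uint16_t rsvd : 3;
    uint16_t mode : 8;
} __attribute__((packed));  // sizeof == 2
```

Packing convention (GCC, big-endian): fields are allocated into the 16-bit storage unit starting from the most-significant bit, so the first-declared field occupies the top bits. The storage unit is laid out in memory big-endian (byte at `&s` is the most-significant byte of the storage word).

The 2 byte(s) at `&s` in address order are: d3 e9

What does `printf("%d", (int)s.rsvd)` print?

[0]=0xd3 [1]=0xe9 (big-endian) → word 0xd3e9
slot [11+:5] = (word>>11) & 0x1f = 26
rsvd [8+:3] = (word>>8) & 0x7 = 3  ←
mode [0+:8] = (word>>0) & 0xff = 233

3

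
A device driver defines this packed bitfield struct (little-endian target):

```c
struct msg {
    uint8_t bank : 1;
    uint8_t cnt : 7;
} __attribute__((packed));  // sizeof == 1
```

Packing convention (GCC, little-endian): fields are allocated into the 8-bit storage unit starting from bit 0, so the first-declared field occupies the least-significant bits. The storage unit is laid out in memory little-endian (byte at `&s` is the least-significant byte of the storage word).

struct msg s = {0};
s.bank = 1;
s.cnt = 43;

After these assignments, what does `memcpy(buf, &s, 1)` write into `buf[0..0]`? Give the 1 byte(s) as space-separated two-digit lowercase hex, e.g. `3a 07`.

57

[0+:1] bank=1 & 0x1 = 0x1; word=0x01
[1+:7] cnt=43 & 0x7f = 0x2b; word=0x57
word = 0x57 → little-endian bytes:
  [0]=0x57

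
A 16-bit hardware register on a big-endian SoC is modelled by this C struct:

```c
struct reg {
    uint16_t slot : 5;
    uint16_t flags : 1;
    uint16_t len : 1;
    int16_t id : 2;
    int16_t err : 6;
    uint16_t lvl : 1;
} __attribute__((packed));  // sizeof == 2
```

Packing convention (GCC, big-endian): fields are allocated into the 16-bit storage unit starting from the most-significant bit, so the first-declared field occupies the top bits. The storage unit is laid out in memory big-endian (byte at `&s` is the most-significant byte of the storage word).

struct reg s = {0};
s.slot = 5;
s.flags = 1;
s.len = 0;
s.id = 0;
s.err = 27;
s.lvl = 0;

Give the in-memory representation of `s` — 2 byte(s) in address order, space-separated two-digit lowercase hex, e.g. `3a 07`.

2c 36

slot:5 = 5 → 0x5 << 11 → word 0x2800
flags:1 = 1 → 0x1 << 10 → word 0x2c00
len:1 = 0 → 0x0 << 9 → word 0x2c00
id:2 = 0 → 0x0 << 7 → word 0x2c00
err:6 = 27 → 0x1b << 1 → word 0x2c36
lvl:1 = 0 → 0x0 << 0 → word 0x2c36
word = 0x2c36 → big-endian bytes:
  [0]=0x2c  [1]=0x36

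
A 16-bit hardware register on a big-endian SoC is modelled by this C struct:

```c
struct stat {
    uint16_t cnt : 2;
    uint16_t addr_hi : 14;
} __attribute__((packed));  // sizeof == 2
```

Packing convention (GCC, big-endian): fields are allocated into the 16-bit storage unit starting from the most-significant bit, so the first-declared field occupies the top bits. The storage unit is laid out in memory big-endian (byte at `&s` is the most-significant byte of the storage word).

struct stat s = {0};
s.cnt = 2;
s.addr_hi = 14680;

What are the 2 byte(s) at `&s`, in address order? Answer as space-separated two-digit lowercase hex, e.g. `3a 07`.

[14+:2] cnt=2 & 0x3 = 0x2; word=0x8000
[0+:14] addr_hi=14680 & 0x3fff = 0x3958; word=0xb958
word = 0xb958 → big-endian bytes:
  [0]=0xb9  [1]=0x58

b9 58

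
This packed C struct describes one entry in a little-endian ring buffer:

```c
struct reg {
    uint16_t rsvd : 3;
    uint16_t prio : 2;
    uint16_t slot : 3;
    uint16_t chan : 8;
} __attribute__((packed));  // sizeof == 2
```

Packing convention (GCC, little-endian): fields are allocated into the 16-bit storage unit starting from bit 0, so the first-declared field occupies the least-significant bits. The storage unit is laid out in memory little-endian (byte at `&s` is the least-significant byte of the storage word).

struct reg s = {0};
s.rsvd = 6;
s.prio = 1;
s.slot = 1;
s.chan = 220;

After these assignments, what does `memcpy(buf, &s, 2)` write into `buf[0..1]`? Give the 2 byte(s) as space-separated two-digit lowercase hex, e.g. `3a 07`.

2e dc

[0+:3] rsvd=6 & 0x7 = 0x6; word=0x0006
[3+:2] prio=1 & 0x3 = 0x1; word=0x000e
[5+:3] slot=1 & 0x7 = 0x1; word=0x002e
[8+:8] chan=220 & 0xff = 0xdc; word=0xdc2e
word = 0xdc2e → little-endian bytes:
  [0]=0x2e  [1]=0xdc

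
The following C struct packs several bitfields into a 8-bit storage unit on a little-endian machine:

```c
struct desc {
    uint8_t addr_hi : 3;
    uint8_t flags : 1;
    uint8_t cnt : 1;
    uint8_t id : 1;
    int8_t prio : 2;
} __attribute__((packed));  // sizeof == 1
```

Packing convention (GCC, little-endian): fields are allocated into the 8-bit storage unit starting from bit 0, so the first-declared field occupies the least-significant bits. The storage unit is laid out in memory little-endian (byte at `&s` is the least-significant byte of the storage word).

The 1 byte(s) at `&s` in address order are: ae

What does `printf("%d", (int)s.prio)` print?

[0]=0xae (little-endian) → word 0xae
addr_hi:3 @ bit 0 → (0xae>>0)&0x7 = 0x6
flags:1 @ bit 3 → (0xae>>3)&0x1 = 0x1
cnt:1 @ bit 4 → (0xae>>4)&0x1 = 0x0
id:1 @ bit 5 → (0xae>>5)&0x1 = 0x1
prio:2 @ bit 6 → (0xae>>6)&0x3 = 0x2  ←
prio signed 2b, MSB=1: 2 - 4 = -2

-2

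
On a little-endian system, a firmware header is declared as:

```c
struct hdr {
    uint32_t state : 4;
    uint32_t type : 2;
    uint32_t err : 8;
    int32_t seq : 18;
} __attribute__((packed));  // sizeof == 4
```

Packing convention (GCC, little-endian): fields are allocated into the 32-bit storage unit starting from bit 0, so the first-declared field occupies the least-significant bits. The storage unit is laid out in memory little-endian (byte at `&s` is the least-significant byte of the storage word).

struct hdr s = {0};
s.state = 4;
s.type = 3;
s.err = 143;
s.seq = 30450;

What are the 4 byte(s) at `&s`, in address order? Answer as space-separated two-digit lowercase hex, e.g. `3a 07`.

state (4b) val=4 bits=0x4 at bit 0: 0x00000004
type (2b) val=3 bits=0x3 at bit 4: 0x00000034
err (8b) val=143 bits=0x8f at bit 6: 0x000023f4
seq (18b) val=30450 bits=0x76f2 at bit 14: 0x1dbca3f4
word = 0x1dbca3f4 → little-endian bytes:
  [0]=0xf4  [1]=0xa3  [2]=0xbc  [3]=0x1d

f4 a3 bc 1d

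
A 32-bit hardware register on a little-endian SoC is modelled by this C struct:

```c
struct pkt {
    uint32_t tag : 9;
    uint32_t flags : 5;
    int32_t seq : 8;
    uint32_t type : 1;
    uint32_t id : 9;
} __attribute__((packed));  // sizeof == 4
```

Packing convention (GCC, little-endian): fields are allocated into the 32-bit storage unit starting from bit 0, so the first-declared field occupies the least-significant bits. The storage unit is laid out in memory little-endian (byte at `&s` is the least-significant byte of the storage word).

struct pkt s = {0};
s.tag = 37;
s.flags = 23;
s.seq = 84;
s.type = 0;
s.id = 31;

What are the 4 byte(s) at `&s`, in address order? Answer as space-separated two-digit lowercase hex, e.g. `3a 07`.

25 2e 95 0f

tag (9b) val=37 bits=0x25 at bit 0: 0x00000025
flags (5b) val=23 bits=0x17 at bit 9: 0x00002e25
seq (8b) val=84 bits=0x54 at bit 14: 0x00152e25
type (1b) val=0 bits=0x0 at bit 22: 0x00152e25
id (9b) val=31 bits=0x1f at bit 23: 0x0f952e25
word = 0x0f952e25 → little-endian bytes:
  [0]=0x25  [1]=0x2e  [2]=0x95  [3]=0x0f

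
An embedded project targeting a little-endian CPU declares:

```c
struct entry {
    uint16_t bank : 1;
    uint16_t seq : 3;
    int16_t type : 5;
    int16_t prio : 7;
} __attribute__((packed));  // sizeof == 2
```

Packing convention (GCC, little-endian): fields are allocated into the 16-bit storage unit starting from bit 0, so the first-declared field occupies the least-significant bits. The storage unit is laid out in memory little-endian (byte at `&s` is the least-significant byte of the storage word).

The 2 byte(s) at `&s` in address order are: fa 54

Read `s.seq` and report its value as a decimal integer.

5

[0]=0xfa [1]=0x54 (little-endian) → word 0x54fa
bank [0+:1] = (word>>0) & 0x1 = 0
seq [1+:3] = (word>>1) & 0x7 = 5  ←
type [4+:5] = (word>>4) & 0x1f = 15
prio [9+:7] = (word>>9) & 0x7f = 42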